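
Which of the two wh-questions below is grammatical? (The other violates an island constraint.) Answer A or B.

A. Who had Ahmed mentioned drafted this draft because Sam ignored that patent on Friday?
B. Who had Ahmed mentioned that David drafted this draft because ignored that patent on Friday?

In B, the wh-phrase is extracted from inside an adjunct island (introduced by "because"), which blocks movement.
In A, the extraction path crosses only that-complement boundaries, which are transparent.
So A is grammatical.

A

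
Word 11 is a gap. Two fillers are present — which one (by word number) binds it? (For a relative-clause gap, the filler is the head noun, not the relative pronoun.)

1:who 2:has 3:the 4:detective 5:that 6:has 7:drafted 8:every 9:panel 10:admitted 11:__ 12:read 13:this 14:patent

The marked gap is the subject of "read".
Its filler is the fronted wh-phrase "who", at word 1.
(The other dependency links word 4 to a gap after word 5.)

1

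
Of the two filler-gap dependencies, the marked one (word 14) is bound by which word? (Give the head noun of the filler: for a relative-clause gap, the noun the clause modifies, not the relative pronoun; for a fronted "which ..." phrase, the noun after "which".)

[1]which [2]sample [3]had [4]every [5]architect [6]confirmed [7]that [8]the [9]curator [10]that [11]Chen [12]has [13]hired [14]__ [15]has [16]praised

The marked gap is inside the relative clause, the direct object of "hired".
Its filler is the head noun "curator" (via "that"), at word 9.
(The other dependency links word 2 to a gap after word 16.)

9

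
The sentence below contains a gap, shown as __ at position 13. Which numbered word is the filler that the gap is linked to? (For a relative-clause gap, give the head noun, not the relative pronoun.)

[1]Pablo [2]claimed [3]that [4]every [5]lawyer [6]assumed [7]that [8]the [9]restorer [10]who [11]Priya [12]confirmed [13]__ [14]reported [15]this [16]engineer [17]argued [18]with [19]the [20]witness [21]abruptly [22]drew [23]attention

9

The gap at 13 is the subject of "reported", inside a relative clause.
The relative pronoun is "who" (word 10); it is bound by the head noun immediately before it.
Its filler is the head noun "restorer", at word 9.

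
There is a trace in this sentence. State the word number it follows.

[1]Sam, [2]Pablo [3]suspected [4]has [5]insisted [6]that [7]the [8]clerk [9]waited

The displaced element is "Sam" (word 1).
It is linked across 1 clause boundary (Ø).
It functions as the subject of "insisted", so the gap sits immediately after word 3 ("suspected").
Base order: Pablo suspected that Sam has insisted that the clerk waited.

3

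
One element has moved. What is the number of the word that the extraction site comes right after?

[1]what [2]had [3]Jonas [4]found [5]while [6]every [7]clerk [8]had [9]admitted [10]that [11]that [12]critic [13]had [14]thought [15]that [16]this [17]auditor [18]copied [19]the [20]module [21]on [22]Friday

The displaced element is "what" (word 1).
It functions as the direct object of "found", so the gap sits immediately after word 4 ("found").
Base order: Jonas had found what while every clerk had admitted that that critic had thought that this auditor copied the module on Friday.

4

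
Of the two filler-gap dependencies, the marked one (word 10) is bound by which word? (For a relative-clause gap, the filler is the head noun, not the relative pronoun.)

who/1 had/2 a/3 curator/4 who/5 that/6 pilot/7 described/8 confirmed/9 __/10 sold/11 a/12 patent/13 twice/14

The marked gap is the subject of "sold".
Its filler is the fronted wh-phrase "who", at word 1.
(The other dependency links word 4 to a gap after word 8.)

1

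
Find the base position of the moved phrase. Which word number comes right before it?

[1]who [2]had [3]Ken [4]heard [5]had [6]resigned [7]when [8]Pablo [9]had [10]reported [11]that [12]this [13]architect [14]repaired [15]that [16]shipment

4

The displaced element is "who" (word 1).
It is linked across 1 clause boundary (Ø).
It functions as the subject of "resigned", so the gap sits immediately after word 4 ("heard").
Base order: Ken had heard who had resigned when Pablo had reported that this architect repaired that shipment.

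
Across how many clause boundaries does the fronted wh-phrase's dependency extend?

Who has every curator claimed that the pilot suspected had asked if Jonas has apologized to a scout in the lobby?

2

"who" is extracted from the subject of "asked".
Boundaries crossed, outermost first: [that], [Ø] — 2 in total.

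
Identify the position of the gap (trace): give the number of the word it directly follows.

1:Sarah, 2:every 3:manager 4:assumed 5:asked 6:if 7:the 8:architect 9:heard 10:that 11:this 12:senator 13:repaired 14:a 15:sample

The displaced element is "Sarah" (word 1).
It is linked across 1 clause boundary (Ø).
It functions as the subject of "asked", so the gap sits immediately after word 4 ("assumed").
Base order: Every manager assumed that Sarah asked if the architect heard that this senator repaired a sample.

4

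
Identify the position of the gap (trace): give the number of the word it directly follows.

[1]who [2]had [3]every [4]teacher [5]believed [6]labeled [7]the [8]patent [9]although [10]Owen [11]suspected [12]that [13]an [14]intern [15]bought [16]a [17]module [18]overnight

5

The displaced element is "who" (word 1).
It is linked across 1 clause boundary (Ø).
It functions as the subject of "labeled", so the gap sits immediately after word 5 ("believed").
Base order: Every teacher had believed that who labeled the patent although Owen suspected that an intern bought a module overnight.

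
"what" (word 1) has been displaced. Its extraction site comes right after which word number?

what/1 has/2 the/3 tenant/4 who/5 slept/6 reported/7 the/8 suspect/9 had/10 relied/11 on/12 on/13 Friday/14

The displaced element is "what" (word 1).
It is linked across 1 clause boundary (Ø).
It functions as the object of the preposition "on" of "relied", so the gap sits immediately after word 12 ("on").
Base order: The tenant who slept has reported the suspect had relied on what on Friday.

12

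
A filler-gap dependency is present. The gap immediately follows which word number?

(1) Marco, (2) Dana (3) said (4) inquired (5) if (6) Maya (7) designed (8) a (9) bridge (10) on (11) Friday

3

The displaced element is "Marco" (word 1).
It is linked across 1 clause boundary (Ø).
It functions as the subject of "inquired", so the gap sits immediately after word 3 ("said").
Base order: Dana said that Marco inquired if Maya designed a bridge on Friday.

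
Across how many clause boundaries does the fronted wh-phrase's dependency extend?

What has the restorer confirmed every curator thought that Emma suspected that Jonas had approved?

3

"what" is extracted from the object of "approved".
Boundaries crossed, outermost first: [Ø], [that], [that] — 3 in total.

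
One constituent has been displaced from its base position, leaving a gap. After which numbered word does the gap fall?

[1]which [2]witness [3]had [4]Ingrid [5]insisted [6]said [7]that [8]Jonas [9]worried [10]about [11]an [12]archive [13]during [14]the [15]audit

The displaced element is "which witness" (word 2).
It is linked across 1 clause boundary (Ø).
It functions as the subject of "said", so the gap sits immediately after word 5 ("insisted").
Base order: Ingrid had insisted that which witness said that Jonas worried about an archive during the audit.

5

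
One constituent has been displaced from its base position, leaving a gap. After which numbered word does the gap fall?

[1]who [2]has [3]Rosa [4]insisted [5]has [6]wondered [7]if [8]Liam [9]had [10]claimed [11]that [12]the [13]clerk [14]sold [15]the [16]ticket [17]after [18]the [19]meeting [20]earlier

The displaced element is "who" (word 1).
It is linked across 1 clause boundary (Ø).
It functions as the subject of "wondered", so the gap sits immediately after word 4 ("insisted").
Base order: Rosa has insisted who has wondered if Liam had claimed that the clerk sold the ticket after the meeting earlier.

4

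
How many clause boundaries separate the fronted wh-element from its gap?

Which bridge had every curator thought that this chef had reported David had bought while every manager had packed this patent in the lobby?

2

"which bridge" is extracted from the object of "bought".
Boundaries crossed, outermost first: [that], [Ø] — 2 in total.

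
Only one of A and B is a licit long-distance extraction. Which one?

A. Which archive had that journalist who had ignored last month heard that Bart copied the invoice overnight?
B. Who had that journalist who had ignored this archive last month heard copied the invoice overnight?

In A, the wh-phrase is extracted from inside a complex-NP island (relative clause) (introduced by "who"), which blocks movement.
In B, the extraction path crosses only that-complement boundaries, which are transparent.
So B is grammatical.

B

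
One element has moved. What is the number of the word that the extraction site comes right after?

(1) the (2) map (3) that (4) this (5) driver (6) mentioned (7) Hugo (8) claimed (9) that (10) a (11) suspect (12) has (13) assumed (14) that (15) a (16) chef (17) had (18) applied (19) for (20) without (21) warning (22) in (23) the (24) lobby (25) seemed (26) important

The displaced element is "the map" (word 2).
It is linked across 3 clause boundaries (Ø → that → that).
It functions as the object of the preposition "for" of "applied", so the gap sits immediately after word 19 ("for").
Base order: This driver mentioned Hugo claimed that a suspect has assumed that a chef had applied for the map without warning in the lobby.

19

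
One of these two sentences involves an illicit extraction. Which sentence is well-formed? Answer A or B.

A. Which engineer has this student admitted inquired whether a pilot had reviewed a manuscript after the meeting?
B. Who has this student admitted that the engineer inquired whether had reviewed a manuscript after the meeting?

A

In B, the wh-phrase is extracted from inside a wh-island (introduced by "whether"), which blocks movement.
In A, the extraction path crosses only that-complement boundaries, which are transparent.
So A is grammatical.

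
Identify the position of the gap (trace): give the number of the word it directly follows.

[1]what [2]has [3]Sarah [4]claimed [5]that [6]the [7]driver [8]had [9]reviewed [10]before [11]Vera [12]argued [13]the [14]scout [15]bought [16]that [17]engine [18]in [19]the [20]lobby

The displaced element is "what" (word 1).
It is linked across 1 clause boundary (that).
It functions as the direct object of "reviewed", so the gap sits immediately after word 9 ("reviewed").
Base order: Sarah has claimed that the driver had reviewed what before Vera argued the scout bought that engine in the lobby.

9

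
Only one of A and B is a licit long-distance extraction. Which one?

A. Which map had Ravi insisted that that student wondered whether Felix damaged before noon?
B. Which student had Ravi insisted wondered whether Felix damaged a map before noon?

B

In A, the wh-phrase is extracted from inside a wh-island (introduced by "whether"), which blocks movement.
In B, the extraction path crosses only that-complement boundaries, which are transparent.
So B is grammatical.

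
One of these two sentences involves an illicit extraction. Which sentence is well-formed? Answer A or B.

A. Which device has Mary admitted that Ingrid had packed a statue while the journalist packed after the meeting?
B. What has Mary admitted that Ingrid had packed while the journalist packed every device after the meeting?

In A, the wh-phrase is extracted from inside an adjunct island (introduced by "while"), which blocks movement.
In B, the extraction path crosses only that-complement boundaries, which are transparent.
So B is grammatical.

B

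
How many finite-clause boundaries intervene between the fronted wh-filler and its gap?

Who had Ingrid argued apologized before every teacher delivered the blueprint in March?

1

"who" is extracted from the subject of "apologized".
Boundaries crossed, outermost first: [Ø] — 1 in total.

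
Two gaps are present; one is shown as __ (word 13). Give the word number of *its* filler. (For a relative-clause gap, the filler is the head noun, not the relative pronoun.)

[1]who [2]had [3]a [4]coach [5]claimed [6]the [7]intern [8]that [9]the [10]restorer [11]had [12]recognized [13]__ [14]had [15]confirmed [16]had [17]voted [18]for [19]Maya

7

The marked gap is inside the relative clause, the direct object of "recognized".
Its filler is the head noun "intern" (via "that"), at word 7.
(The other dependency links word 1 to a gap after word 15.)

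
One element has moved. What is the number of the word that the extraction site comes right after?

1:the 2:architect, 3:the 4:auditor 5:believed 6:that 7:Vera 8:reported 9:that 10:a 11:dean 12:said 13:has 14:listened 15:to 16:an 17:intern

12

The displaced element is "the architect" (word 2).
It is linked across 3 clause boundaries (that → that → Ø).
It functions as the subject of "listened", so the gap sits immediately after word 12 ("said").
Base order: The auditor believed that Vera reported that a dean said the architect has listened to an intern.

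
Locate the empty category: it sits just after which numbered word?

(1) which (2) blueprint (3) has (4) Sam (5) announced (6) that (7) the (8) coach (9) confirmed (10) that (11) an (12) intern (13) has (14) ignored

14

The displaced element is "which blueprint" (word 2).
It is linked across 2 clause boundaries (that → that).
It functions as the direct object of "ignored", so the gap sits immediately after word 14 ("ignored").
Base order: Sam has announced that the coach confirmed that an intern has ignored which blueprint.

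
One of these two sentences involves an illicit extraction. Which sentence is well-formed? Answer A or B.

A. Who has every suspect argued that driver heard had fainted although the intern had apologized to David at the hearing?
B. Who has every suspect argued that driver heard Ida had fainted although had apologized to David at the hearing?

In B, the wh-phrase is extracted from inside an adjunct island (introduced by "although"), which blocks movement.
In A, the extraction path crosses only that-complement boundaries, which are transparent.
So A is grammatical.

A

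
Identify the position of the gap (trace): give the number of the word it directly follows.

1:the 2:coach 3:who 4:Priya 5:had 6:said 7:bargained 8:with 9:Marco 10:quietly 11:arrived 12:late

The displaced element is "the coach" (word 2).
It is linked across 1 clause boundary (Ø).
It functions as the subject of "bargained", so the gap sits immediately after word 6 ("said").
Base order: Priya had said the coach bargained with Marco quietly.

6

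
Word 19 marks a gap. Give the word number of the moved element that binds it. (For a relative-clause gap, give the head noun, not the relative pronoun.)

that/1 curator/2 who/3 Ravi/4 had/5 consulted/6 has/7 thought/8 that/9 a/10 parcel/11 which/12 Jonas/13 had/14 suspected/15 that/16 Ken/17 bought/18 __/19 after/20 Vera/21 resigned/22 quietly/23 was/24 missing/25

The gap at 19 is the object of "bought", inside a relative clause.
The relative pronoun is "which" (word 12); it is bound by the head noun immediately before it.
Its filler is the head noun "parcel", at word 11.

11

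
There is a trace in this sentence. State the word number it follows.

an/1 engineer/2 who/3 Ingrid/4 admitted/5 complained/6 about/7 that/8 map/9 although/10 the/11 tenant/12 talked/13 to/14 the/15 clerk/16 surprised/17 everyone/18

5

The displaced element is "an engineer" (word 2).
It is linked across 1 clause boundary (Ø).
It functions as the subject of "complained", so the gap sits immediately after word 5 ("admitted").
Base order: Ingrid admitted that an engineer complained about that map although the tenant talked to the clerk.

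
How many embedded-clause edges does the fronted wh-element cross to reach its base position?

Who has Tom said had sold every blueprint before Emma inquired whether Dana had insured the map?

1

"who" is extracted from the subject of "sold".
Boundaries crossed, outermost first: [Ø] — 1 in total.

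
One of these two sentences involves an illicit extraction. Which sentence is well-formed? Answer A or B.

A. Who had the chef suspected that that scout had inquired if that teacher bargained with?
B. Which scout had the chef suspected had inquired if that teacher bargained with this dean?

In A, the wh-phrase is extracted from inside a wh-island (introduced by "if"), which blocks movement.
In B, the extraction path crosses only that-complement boundaries, which are transparent.
So B is grammatical.

B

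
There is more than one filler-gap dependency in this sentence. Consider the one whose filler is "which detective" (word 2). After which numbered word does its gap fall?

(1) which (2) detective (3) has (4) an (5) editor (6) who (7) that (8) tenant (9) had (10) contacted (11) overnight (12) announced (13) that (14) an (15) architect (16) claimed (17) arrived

16

The displaced element is "which detective" (word 2).
It is linked across 2 clause boundaries (that → Ø).
It functions as the subject of "arrived", so the gap sits immediately after word 16 ("claimed").
Base order: An editor who that tenant had contacted overnight has announced that an architect claimed that which detective arrived.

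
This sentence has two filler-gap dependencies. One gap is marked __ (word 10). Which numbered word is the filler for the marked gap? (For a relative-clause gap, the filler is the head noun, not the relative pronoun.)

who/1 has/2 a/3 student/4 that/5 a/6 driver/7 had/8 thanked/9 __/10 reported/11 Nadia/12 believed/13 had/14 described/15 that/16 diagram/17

The marked gap is inside the relative clause, the direct object of "thanked".
Its filler is the head noun "student" (via "that"), at word 4.
(The other dependency links word 1 to a gap after word 13.)

4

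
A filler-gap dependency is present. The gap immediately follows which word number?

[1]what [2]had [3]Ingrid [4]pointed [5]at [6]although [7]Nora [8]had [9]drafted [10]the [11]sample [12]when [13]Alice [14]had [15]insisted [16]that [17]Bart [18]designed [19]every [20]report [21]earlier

The displaced element is "what" (word 1).
It functions as the object of the preposition "at" of "pointed", so the gap sits immediately after word 5 ("at").
Base order: Ingrid had pointed at what although Nora had drafted the sample when Alice had insisted that Bart designed every report earlier.

5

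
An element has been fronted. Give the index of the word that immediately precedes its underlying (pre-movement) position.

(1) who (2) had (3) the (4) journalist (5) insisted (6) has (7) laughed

5

The displaced element is "who" (word 1).
It is linked across 1 clause boundary (Ø).
It functions as the subject of "laughed", so the gap sits immediately after word 5 ("insisted").
Base order: The journalist had insisted that who has laughed.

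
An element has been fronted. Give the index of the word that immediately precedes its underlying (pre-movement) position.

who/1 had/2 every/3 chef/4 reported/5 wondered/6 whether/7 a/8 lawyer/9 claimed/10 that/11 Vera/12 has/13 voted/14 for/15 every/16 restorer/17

5

The displaced element is "who" (word 1).
It is linked across 1 clause boundary (Ø).
It functions as the subject of "wondered", so the gap sits immediately after word 5 ("reported").
Base order: Every chef had reported that who wondered whether a lawyer claimed that Vera has voted for every restorer.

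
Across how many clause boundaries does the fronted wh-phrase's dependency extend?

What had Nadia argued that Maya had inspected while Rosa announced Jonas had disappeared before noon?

1

"what" is extracted from the object of "inspected".
Boundaries crossed, outermost first: [that] — 1 in total.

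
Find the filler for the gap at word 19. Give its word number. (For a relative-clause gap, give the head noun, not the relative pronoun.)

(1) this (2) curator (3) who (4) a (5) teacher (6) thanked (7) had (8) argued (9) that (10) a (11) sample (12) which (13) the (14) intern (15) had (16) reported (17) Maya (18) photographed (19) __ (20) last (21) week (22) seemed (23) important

The gap at 19 is the object of "photographed", inside a relative clause.
The relative pronoun is "which" (word 12); it is bound by the head noun immediately before it.
Its filler is the head noun "sample", at word 11.

11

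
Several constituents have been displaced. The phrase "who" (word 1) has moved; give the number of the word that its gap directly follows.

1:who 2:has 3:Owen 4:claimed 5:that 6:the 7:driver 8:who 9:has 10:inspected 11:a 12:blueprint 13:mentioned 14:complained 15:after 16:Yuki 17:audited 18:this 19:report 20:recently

The displaced element is "who" (word 1).
It is linked across 2 clause boundaries (that → Ø).
It functions as the subject of "complained", so the gap sits immediately after word 13 ("mentioned").
Base order: Owen has claimed that the driver who has inspected a blueprint mentioned that who complained after Yuki audited this report recently.

13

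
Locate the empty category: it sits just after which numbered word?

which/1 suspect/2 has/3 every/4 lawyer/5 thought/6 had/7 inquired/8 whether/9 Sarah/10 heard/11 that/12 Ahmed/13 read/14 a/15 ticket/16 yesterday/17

6

The displaced element is "which suspect" (word 2).
It is linked across 1 clause boundary (Ø).
It functions as the subject of "inquired", so the gap sits immediately after word 6 ("thought").
Base order: Every lawyer has thought that which suspect had inquired whether Sarah heard that Ahmed read a ticket yesterday.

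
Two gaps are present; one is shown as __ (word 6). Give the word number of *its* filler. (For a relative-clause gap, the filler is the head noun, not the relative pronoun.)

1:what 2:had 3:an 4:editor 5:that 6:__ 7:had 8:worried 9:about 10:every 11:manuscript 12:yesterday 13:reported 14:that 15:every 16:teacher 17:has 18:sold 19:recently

The marked gap is inside the relative clause, the subject of "worried".
Its filler is the head noun "editor" (via "that"), at word 4.
(The other dependency links word 1 to a gap after word 18.)

4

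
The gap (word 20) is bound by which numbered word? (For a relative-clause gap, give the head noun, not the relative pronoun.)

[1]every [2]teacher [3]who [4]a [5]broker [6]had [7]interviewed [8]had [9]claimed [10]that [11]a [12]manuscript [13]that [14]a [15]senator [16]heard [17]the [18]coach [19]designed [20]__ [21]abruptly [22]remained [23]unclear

12

The gap at 20 is the object of "designed", inside a relative clause.
The relative pronoun is "that" (word 13); it is bound by the head noun immediately before it.
Its filler is the head noun "manuscript", at word 12.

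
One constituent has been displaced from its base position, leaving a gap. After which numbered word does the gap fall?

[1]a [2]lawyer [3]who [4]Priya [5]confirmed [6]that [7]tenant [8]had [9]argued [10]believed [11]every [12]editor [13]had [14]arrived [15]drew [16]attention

The displaced element is "a lawyer" (word 2).
It is linked across 2 clause boundaries (Ø → Ø).
It functions as the subject of "believed", so the gap sits immediately after word 9 ("argued").
Base order: Priya confirmed that tenant had argued a lawyer believed every editor had arrived.

9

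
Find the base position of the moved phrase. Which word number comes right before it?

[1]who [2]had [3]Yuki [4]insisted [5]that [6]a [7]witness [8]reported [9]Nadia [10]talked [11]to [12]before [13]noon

11

The displaced element is "who" (word 1).
It is linked across 2 clause boundaries (that → Ø).
It functions as the object of the preposition "to" of "talked", so the gap sits immediately after word 11 ("to").
Base order: Yuki had insisted that a witness reported Nadia talked to who before noon.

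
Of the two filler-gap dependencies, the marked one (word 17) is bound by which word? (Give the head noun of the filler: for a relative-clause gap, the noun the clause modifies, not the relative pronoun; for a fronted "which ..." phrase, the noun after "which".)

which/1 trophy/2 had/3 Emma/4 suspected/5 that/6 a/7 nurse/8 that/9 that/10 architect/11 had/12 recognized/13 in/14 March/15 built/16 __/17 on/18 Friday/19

2

The marked gap is the direct object of "built".
Its filler is the fronted wh-phrase "which trophy", at word 2.
(The other dependency links word 8 to a gap after word 13.)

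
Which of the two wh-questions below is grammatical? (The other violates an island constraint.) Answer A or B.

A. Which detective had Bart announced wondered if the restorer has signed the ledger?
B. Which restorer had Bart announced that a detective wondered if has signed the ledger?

In B, the wh-phrase is extracted from inside a wh-island (introduced by "if"), which blocks movement.
In A, the extraction path crosses only that-complement boundaries, which are transparent.
So A is grammatical.

A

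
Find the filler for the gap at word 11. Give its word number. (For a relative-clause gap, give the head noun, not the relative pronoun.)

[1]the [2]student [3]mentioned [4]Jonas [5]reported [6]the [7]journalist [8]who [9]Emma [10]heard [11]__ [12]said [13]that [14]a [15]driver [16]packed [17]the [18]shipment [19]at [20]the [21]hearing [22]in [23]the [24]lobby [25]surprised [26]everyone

7

The gap at 11 is the subject of "said", inside a relative clause.
The relative pronoun is "who" (word 8); it is bound by the head noun immediately before it.
Its filler is the head noun "journalist", at word 7.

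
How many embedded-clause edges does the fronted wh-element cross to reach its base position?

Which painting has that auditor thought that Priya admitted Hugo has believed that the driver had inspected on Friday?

3

"which painting" is extracted from the object of "inspected".
Boundaries crossed, outermost first: [that], [Ø], [that] — 3 in total.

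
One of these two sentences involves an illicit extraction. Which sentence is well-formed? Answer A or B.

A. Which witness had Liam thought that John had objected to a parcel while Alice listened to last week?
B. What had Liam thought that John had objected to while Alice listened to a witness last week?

In A, the wh-phrase is extracted from inside an adjunct island (introduced by "while"), which blocks movement.
In B, the extraction path crosses only that-complement boundaries, which are transparent.
So B is grammatical.

B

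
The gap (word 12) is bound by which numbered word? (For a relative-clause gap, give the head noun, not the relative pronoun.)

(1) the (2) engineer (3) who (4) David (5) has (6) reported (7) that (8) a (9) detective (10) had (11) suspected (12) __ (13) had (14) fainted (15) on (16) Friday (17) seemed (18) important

The gap at 12 is the subject of "fainted", inside a relative clause.
The relative pronoun is "who" (word 3); it is bound by the head noun immediately before it.
Its filler is the head noun "engineer", at word 2.

2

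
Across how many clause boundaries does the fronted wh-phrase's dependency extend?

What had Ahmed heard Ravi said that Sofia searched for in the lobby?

"what" is extracted from the PP object of "searched".
Boundaries crossed, outermost first: [Ø], [that] — 2 in total.

2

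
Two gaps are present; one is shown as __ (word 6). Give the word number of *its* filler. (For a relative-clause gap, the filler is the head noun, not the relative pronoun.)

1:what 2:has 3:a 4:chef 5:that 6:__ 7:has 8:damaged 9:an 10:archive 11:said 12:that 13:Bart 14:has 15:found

4

The marked gap is inside the relative clause, the subject of "damaged".
Its filler is the head noun "chef" (via "that"), at word 4.
(The other dependency links word 1 to a gap after word 15.)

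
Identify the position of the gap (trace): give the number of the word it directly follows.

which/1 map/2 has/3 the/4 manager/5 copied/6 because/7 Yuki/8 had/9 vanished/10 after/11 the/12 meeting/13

The displaced element is "which map" (word 2).
It functions as the direct object of "copied", so the gap sits immediately after word 6 ("copied").
Base order: The manager has copied which map because Yuki had vanished after the meeting.

6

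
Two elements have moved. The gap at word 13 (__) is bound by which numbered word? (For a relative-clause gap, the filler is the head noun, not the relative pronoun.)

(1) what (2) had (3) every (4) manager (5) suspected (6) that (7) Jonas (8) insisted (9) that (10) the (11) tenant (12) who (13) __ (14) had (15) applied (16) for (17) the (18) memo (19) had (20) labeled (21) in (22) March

The marked gap is inside the relative clause, the subject of "applied".
Its filler is the head noun "tenant" (via "who"), at word 11.
(The other dependency links word 1 to a gap after word 20.)

11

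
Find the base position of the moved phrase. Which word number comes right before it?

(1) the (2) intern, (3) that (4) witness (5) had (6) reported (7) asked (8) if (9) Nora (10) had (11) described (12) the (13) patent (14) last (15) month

The displaced element is "the intern" (word 2).
It is linked across 1 clause boundary (Ø).
It functions as the subject of "asked", so the gap sits immediately after word 6 ("reported").
Base order: That witness had reported that the intern asked if Nora had described the patent last month.

6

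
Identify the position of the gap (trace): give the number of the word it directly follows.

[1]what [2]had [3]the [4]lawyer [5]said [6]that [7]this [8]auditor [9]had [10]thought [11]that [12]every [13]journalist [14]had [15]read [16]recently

The displaced element is "what" (word 1).
It is linked across 2 clause boundaries (that → that).
It functions as the direct object of "read", so the gap sits immediately after word 15 ("read").
Base order: The lawyer had said that this auditor had thought that every journalist had read what recently.

15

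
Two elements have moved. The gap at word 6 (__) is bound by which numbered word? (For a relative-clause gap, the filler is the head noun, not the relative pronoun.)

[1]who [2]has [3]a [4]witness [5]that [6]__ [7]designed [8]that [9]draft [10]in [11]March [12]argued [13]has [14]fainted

4

The marked gap is inside the relative clause, the subject of "designed".
Its filler is the head noun "witness" (via "that"), at word 4.
(The other dependency links word 1 to a gap after word 12.)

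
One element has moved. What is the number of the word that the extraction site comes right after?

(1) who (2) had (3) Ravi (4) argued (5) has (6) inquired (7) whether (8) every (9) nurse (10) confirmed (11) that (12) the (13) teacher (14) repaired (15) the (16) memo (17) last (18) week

4

The displaced element is "who" (word 1).
It is linked across 1 clause boundary (Ø).
It functions as the subject of "inquired", so the gap sits immediately after word 4 ("argued").
Base order: Ravi had argued that who has inquired whether every nurse confirmed that the teacher repaired the memo last week.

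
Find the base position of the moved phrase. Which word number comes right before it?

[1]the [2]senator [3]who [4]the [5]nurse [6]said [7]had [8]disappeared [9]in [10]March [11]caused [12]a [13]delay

The displaced element is "the senator" (word 2).
It is linked across 1 clause boundary (Ø).
It functions as the subject of "disappeared", so the gap sits immediately after word 6 ("said").
Base order: The nurse said that the senator had disappeared in March.

6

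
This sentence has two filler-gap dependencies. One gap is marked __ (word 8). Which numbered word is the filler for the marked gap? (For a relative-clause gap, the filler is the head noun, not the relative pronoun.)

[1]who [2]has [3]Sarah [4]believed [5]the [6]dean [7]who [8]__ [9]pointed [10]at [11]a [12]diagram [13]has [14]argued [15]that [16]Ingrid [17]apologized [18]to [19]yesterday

The marked gap is inside the relative clause, the subject of "pointed".
Its filler is the head noun "dean" (via "who"), at word 6.
(The other dependency links word 1 to a gap after word 18.)

6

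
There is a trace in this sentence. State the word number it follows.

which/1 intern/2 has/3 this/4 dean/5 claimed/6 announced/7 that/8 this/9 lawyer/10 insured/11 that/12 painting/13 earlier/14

The displaced element is "which intern" (word 2).
It is linked across 1 clause boundary (Ø).
It functions as the subject of "announced", so the gap sits immediately after word 6 ("claimed").
Base order: This dean has claimed which intern announced that this lawyer insured that painting earlier.

6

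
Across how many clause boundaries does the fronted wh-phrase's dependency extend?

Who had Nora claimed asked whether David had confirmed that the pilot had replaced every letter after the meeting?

"who" is extracted from the subject of "asked".
Boundaries crossed, outermost first: [Ø] — 1 in total.

1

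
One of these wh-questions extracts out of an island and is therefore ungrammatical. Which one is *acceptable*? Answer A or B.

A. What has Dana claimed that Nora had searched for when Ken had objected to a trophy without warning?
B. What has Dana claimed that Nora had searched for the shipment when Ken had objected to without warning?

In B, the wh-phrase is extracted from inside an adjunct island (introduced by "when"), which blocks movement.
In A, the extraction path crosses only that-complement boundaries, which are transparent.
So A is grammatical.

A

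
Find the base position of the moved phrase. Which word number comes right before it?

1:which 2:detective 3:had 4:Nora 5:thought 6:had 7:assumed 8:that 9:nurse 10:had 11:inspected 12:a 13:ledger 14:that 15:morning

5

The displaced element is "which detective" (word 2).
It is linked across 1 clause boundary (Ø).
It functions as the subject of "assumed", so the gap sits immediately after word 5 ("thought").
Base order: Nora had thought which detective had assumed that nurse had inspected a ledger that morning.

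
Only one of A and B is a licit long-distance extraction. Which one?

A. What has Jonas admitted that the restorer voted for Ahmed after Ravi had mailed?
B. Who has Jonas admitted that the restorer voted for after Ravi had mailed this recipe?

B

In A, the wh-phrase is extracted from inside an adjunct island (introduced by "after"), which blocks movement.
In B, the extraction path crosses only that-complement boundaries, which are transparent.
So B is grammatical.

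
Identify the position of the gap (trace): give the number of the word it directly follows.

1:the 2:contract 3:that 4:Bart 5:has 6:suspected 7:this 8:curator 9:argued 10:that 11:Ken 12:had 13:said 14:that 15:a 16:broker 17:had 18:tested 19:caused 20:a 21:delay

18

The displaced element is "the contract" (word 2).
It is linked across 3 clause boundaries (Ø → that → that).
It functions as the direct object of "tested", so the gap sits immediately after word 18 ("tested").
Base order: Bart has suspected this curator argued that Ken had said that a broker had tested the contract.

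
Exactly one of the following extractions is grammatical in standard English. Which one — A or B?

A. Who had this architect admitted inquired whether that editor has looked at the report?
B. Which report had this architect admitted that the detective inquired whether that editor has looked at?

In B, the wh-phrase is extracted from inside a wh-island (introduced by "whether"), which blocks movement.
In A, the extraction path crosses only that-complement boundaries, which are transparent.
So A is grammatical.

A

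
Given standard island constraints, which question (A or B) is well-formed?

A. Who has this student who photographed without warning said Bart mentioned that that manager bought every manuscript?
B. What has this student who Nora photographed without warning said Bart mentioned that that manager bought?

B

In A, the wh-phrase is extracted from inside a complex-NP island (relative clause) (introduced by "who"), which blocks movement.
In B, the extraction path crosses only that-complement boundaries, which are transparent.
So B is grammatical.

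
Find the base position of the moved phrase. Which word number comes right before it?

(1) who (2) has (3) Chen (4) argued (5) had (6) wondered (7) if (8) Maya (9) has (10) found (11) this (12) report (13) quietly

4

The displaced element is "who" (word 1).
It is linked across 1 clause boundary (Ø).
It functions as the subject of "wondered", so the gap sits immediately after word 4 ("argued").
Base order: Chen has argued that who had wondered if Maya has found this report quietly.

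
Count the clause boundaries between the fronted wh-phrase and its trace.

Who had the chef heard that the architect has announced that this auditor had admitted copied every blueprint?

"who" is extracted from the subject of "copied".
Boundaries crossed, outermost first: [that], [that], [Ø] — 3 in total.

3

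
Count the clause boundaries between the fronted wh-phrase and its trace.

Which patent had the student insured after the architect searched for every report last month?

"which patent" originates inside the matrix clause — no clause boundary is crossed.

0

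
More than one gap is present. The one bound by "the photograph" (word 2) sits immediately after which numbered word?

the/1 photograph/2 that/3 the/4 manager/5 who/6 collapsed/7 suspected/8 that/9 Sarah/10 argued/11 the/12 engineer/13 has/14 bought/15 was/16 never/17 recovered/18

15

The displaced element is "the photograph" (word 2).
It is linked across 2 clause boundaries (that → Ø).
It functions as the direct object of "bought", so the gap sits immediately after word 15 ("bought").
Base order: The manager who collapsed suspected that Sarah argued the engineer has bought the photograph.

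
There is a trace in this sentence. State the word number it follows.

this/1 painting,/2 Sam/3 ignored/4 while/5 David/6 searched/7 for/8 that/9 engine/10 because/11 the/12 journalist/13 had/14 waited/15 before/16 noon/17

The displaced element is "this painting" (word 2).
It functions as the direct object of "ignored", so the gap sits immediately after word 4 ("ignored").
Base order: Sam ignored this painting while David searched for that engine because the journalist had waited before noon.

4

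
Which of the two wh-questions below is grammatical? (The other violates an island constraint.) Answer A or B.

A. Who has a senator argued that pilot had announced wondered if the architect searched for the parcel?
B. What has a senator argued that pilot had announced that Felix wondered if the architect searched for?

A

In B, the wh-phrase is extracted from inside a wh-island (introduced by "if"), which blocks movement.
In A, the extraction path crosses only that-complement boundaries, which are transparent.
So A is grammatical.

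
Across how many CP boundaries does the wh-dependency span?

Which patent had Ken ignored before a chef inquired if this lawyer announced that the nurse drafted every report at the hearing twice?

"which patent" originates inside the matrix clause — no clause boundary is crossed.

0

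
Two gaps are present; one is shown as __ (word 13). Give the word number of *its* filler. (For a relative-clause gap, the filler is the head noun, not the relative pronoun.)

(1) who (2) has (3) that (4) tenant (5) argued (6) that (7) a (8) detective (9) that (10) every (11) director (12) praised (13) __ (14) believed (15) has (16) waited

The marked gap is inside the relative clause, the direct object of "praised".
Its filler is the head noun "detective" (via "that"), at word 8.
(The other dependency links word 1 to a gap after word 14.)

8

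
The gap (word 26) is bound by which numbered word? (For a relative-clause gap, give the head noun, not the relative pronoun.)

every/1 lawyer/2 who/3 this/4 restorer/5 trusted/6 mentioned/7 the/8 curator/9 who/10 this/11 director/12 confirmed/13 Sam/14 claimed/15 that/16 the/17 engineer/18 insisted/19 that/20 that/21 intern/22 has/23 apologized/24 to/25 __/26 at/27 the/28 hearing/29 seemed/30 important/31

9

The gap at 26 is the prepositional object of "apologized", inside a relative clause.
The relative pronoun is "who" (word 10); it is bound by the head noun immediately before it.
Its filler is the head noun "curator", at word 9.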